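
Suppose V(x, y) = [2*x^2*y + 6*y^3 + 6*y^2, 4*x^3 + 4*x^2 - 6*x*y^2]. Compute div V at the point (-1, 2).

∂V₁/∂x = 4*x*y
∂V₂/∂y = -12*x*y
∇·V = -8*x*y
At (-1, 2): 16.

16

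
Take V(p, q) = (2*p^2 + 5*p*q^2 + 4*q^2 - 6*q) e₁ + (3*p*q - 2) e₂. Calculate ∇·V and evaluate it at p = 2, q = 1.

∂V₁/∂p = 4*p + 5*q^2
∂V₂/∂q = 3*p
∇·V = 7*p + 5*q^2
At (2, 1): 19.

19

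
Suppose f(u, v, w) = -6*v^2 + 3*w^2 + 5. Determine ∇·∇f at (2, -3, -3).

-6

∂²f/∂u² = 0
∂²f/∂v² = -12
∂²f/∂w² = 6
∇²f = -6
At (2, -3, -3): -6.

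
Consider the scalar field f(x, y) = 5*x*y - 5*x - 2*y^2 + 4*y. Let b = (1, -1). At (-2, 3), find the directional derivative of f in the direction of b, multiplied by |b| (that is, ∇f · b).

∂f/∂x = 5*y - 5
∂f/∂y = 5*x - 4*y + 4
∇f at (-2, 3) = (10, -18)
∇f · b = (10)(1) + (-18)(-1) = 28

28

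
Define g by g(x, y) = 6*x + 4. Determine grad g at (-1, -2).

(6, 0)

∂g/∂x = 6
∂g/∂y = 0
∇g = (6, 0)
At (-1, -2): (6, 0).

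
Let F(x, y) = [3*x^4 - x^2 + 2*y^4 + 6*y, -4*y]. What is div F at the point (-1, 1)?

∂F₁/∂x = 12*x^3 - 2*x
∂F₂/∂y = -4
∇·F = 12*x^3 - 2*x - 4
At (-1, 1): -14.

-14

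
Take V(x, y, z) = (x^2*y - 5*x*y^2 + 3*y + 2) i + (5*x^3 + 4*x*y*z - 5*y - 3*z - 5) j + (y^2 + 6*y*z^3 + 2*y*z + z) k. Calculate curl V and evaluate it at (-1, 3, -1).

(13, 0, -31)

(∇×V)₁ = ∂V₃/∂y − ∂V₂/∂z = -4*x*y + 2*y + 6*z^3 + 2*z + 3
(∇×V)₂ = ∂V₁/∂z − ∂V₃/∂x = 0
(∇×V)₃ = ∂V₂/∂x − ∂V₁/∂y = 14*x^2 + 10*x*y + 4*y*z - 3
∇×V = (-4*x*y + 2*y + 6*z^3 + 2*z + 3, 0, 14*x^2 + 10*x*y + 4*y*z - 3)
At (-1, 3, -1): (13, 0, -31).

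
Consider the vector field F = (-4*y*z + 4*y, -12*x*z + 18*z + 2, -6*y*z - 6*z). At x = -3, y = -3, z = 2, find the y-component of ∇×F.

(∇×F)_2 = ∂F₁/∂z − ∂F₃/∂x
= -4*y − (0)
= -4*y
At (-3, -3, 2): 12.

12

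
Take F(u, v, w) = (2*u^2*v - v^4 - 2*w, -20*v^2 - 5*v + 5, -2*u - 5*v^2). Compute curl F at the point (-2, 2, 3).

(∇×F)₁ = ∂F₃/∂v − ∂F₂/∂w = -10*v
(∇×F)₂ = ∂F₁/∂w − ∂F₃/∂u = 0
(∇×F)₃ = ∂F₂/∂u − ∂F₁/∂v = -2*u^2 + 4*v^3
∇×F = (-10*v, 0, -2*u^2 + 4*v^3)
At (-2, 2, 3): (-20, 0, 24).

(-20, 0, 24)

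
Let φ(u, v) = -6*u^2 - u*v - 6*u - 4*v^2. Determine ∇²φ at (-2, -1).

∂²φ/∂u² = -12
∂²φ/∂v² = -8
∇²φ = -20
At (-2, -1): -20.

-20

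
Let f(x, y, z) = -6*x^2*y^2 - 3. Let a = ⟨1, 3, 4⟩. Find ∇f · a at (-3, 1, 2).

∂f/∂x = -12*x*y^2
∂f/∂y = -12*x^2*y
∂f/∂z = 0
∇f at (-3, 1, 2) = (36, -108, 0)
∇f · a = (36)(1) + (-108)(3) + (0)(4) = -288

-288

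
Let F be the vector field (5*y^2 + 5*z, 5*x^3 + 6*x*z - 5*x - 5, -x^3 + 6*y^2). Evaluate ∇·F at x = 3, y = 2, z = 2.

∂F₁/∂x = 0
∂F₂/∂y = 0
∂F₃/∂z = 0
∇·F = 0
At (3, 2, 2): 0.

0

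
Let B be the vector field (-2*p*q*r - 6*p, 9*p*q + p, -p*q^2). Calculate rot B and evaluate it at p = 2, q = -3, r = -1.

(12, 21, -30)

(∇×B)₁ = ∂B₃/∂q − ∂B₂/∂r = -2*p*q
(∇×B)₂ = ∂B₁/∂r − ∂B₃/∂p = -2*p*q + q^2
(∇×B)₃ = ∂B₂/∂p − ∂B₁/∂q = 2*p*r + 9*q + 1
∇×B = (-2*p*q, -2*p*q + q^2, 2*p*r + 9*q + 1)
At (2, -3, -1): (12, 21, -30).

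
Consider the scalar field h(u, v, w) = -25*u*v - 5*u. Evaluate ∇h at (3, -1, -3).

∂h/∂u = -25*v - 5
∂h/∂v = -25*u
∂h/∂w = 0
∇h = (-25*v - 5, -25*u, 0)
At (3, -1, -3): (20, -75, 0).

(20, -75, 0)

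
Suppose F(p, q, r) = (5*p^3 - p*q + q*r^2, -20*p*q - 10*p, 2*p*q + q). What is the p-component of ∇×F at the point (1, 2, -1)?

(∇×F)_1 = ∂F₃/∂q − ∂F₂/∂r
= 2*p + 1 − (0)
= 2*p + 1
At (1, 2, -1): 3.

3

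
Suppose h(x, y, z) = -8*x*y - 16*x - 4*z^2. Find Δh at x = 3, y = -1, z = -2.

-8

∂²h/∂x² = 0
∂²h/∂y² = 0
∂²h/∂z² = -8
∇²h = -8
At (3, -1, -2): -8.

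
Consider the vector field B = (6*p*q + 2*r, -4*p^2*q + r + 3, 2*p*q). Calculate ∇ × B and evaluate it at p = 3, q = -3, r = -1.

(∇×B)₁ = ∂B₃/∂q − ∂B₂/∂r = 2*p - 1
(∇×B)₂ = ∂B₁/∂r − ∂B₃/∂p = -2*q + 2
(∇×B)₃ = ∂B₂/∂p − ∂B₁/∂q = -8*p*q - 6*p
∇×B = (2*p - 1, -2*q + 2, -8*p*q - 6*p)
At (3, -3, -1): (5, 8, 54).

(5, 8, 54)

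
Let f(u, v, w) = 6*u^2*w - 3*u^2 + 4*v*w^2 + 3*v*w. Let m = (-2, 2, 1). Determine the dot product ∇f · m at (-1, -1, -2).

∂f/∂u = 12*u*w - 6*u
∂f/∂v = 4*w^2 + 3*w
∂f/∂w = 6*u^2 + 8*v*w + 3*v
∇f at (-1, -1, -2) = (30, 10, 19)
∇f · m = (30)(-2) + (10)(2) + (19)(1) = -21

-21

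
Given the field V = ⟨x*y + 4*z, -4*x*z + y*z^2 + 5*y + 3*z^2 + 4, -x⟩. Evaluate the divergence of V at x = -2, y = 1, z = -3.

∂V₁/∂x = y
∂V₂/∂y = z^2 + 5
∂V₃/∂z = 0
∇·V = y + z^2 + 5
At (-2, 1, -3): 15.

15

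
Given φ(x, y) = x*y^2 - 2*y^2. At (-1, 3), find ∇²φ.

∂²φ/∂x² = 0
∂²φ/∂y² = 2*(x - 2)
∇²φ = 2*x - 4
At (-1, 3): -6.

-6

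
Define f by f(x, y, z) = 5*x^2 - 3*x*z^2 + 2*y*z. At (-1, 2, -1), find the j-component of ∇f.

-2

(∇f)_2 = ∂f/∂y = 2*z
At (-1, 2, -1): -2.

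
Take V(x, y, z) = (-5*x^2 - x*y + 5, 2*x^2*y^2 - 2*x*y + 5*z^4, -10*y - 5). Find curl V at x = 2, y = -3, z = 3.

(-550, 0, 80)

(∇×V)₁ = ∂V₃/∂y − ∂V₂/∂z = -20*z^3 - 10
(∇×V)₂ = ∂V₁/∂z − ∂V₃/∂x = 0
(∇×V)₃ = ∂V₂/∂x − ∂V₁/∂y = 4*x*y^2 + x - 2*y
∇×V = (-20*z^3 - 10, 0, 4*x*y^2 + x - 2*y)
At (2, -3, 3): (-550, 0, 80).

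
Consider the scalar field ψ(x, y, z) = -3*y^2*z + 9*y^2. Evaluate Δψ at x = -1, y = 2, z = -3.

∂²ψ/∂x² = 0
∂²ψ/∂y² = 6*(-z + 3)
∂²ψ/∂z² = 0
∇²ψ = -6*z + 18
At (-1, 2, -3): 36.

36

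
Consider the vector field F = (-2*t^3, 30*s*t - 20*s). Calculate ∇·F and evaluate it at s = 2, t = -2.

∂F₁/∂s = 0
∂F₂/∂t = 30*s
∇·F = 30*s
At (2, -2): 60.

60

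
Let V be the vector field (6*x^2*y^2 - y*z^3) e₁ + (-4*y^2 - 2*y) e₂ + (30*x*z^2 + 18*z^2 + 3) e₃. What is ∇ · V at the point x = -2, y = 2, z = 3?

∂V₁/∂x = 12*x*y^2
∂V₂/∂y = -8*y - 2
∂V₃/∂z = 60*x*z + 36*z
∇·V = 12*x*y^2 + 60*x*z - 8*y + 36*z - 2
At (-2, 2, 3): -366.

-366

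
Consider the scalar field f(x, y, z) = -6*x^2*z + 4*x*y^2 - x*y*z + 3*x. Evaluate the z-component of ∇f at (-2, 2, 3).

-20

(∇f)_3 = ∂f/∂z = -6*x^2 - x*y
At (-2, 2, 3): -20.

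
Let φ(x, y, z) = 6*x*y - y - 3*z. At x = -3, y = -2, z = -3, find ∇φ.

∂φ/∂x = 6*y
∂φ/∂y = 6*x - 1
∂φ/∂z = -3
∇φ = (6*y, 6*x - 1, -3)
At (-3, -2, -3): (-12, -19, -3).

(-12, -19, -3)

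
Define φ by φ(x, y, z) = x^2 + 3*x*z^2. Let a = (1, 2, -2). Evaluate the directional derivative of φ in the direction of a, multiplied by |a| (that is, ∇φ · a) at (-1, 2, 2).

∂φ/∂x = 2*x + 3*z^2
∂φ/∂y = 0
∂φ/∂z = 6*x*z
∇φ at (-1, 2, 2) = (10, 0, -12)
∇φ · a = (10)(1) + (0)(2) + (-12)(-2) = 34

34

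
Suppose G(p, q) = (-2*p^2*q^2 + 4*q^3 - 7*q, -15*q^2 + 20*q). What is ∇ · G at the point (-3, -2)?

128

∂G₁/∂p = -4*p*q^2
∂G₂/∂q = -30*q + 20
∇·G = -4*p*q^2 - 30*q + 20
At (-3, -2): 128.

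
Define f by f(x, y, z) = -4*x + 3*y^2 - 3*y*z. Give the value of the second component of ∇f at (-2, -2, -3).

(∇f)_2 = ∂f/∂y = 6*y - 3*z
At (-2, -2, -3): -3.

-3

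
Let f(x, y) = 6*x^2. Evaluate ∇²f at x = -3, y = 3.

∂²f/∂x² = 12
∂²f/∂y² = 0
∇²f = 12
At (-3, 3): 12.

12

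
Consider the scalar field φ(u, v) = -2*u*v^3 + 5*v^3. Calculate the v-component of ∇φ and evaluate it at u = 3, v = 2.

-12

(∇φ)_2 = ∂φ/∂v = -6*u*v^2 + 15*v^2
At (3, 2): -12.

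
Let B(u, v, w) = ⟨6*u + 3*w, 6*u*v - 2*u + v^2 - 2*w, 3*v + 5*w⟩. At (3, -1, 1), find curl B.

(∇×B)₁ = ∂B₃/∂v − ∂B₂/∂w = 5
(∇×B)₂ = ∂B₁/∂w − ∂B₃/∂u = 3
(∇×B)₃ = ∂B₂/∂u − ∂B₁/∂v = 6*v - 2
∇×B = (5, 3, 6*v - 2)
At (3, -1, 1): (5, 3, -8).

(5, 3, -8)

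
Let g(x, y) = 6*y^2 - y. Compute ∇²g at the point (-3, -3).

∂²g/∂x² = 0
∂²g/∂y² = 12
∇²g = 12
At (-3, -3): 12.

12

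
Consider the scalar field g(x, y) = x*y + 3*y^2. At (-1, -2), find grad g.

(-2, -13)

∂g/∂x = y
∂g/∂y = x + 6*y
∇g = (y, x + 6*y)
At (-1, -2): (-2, -13).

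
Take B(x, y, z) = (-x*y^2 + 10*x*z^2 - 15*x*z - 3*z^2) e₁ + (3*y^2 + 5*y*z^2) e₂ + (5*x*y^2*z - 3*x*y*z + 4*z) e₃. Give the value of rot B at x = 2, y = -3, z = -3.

(∇×B)₁ = ∂B₃/∂y − ∂B₂/∂z = 10*x*y*z - 3*x*z - 10*y*z
(∇×B)₂ = ∂B₁/∂z − ∂B₃/∂x = 20*x*z - 15*x - 5*y^2*z + 3*y*z - 6*z
(∇×B)₃ = ∂B₂/∂x − ∂B₁/∂y = 2*x*y
∇×B = (10*x*y*z - 3*x*z - 10*y*z, 20*x*z - 15*x - 5*y^2*z + 3*y*z - 6*z, 2*x*y)
At (2, -3, -3): (108, 30, -12).

(108, 30, -12)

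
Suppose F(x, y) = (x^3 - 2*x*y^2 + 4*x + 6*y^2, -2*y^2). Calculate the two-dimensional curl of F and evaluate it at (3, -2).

∂F₂/∂x = 0
∂F₁/∂y = -4*x*y + 12*y
Scalar curl = 4*x*y - 12*y
At (3, -2): 0.

0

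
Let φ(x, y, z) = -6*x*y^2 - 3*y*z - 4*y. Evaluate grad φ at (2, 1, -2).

(-6, -22, -3)

∂φ/∂x = -6*y^2
∂φ/∂y = -12*x*y - 3*z - 4
∂φ/∂z = -3*y
∇φ = (-6*y^2, -12*x*y - 3*z - 4, -3*y)
At (2, 1, -2): (-6, -22, -3).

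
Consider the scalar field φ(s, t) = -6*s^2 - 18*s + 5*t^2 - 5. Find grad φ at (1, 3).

∂φ/∂s = -12*s - 18
∂φ/∂t = 10*t
∇φ = (-12*s - 18, 10*t)
At (1, 3): (-30, 30).

(-30, 30)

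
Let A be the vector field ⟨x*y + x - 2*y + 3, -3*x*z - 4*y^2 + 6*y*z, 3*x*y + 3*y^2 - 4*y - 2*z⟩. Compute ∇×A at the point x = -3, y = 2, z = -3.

(-22, -6, 14)

(∇×A)₁ = ∂A₃/∂y − ∂A₂/∂z = 6*x - 4
(∇×A)₂ = ∂A₁/∂z − ∂A₃/∂x = -3*y
(∇×A)₃ = ∂A₂/∂x − ∂A₁/∂y = -x - 3*z + 2
∇×A = (6*x - 4, -3*y, -x - 3*z + 2)
At (-3, 2, -3): (-22, -6, 14).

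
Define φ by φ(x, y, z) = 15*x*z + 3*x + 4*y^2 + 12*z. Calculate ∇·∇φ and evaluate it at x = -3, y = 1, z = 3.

8

∂²φ/∂x² = 0
∂²φ/∂y² = 8
∂²φ/∂z² = 0
∇²φ = 8
At (-3, 1, 3): 8.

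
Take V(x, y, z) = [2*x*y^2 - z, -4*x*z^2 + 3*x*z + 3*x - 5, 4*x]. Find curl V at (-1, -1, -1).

(∇×V)₁ = ∂V₃/∂y − ∂V₂/∂z = 8*x*z - 3*x
(∇×V)₂ = ∂V₁/∂z − ∂V₃/∂x = -5
(∇×V)₃ = ∂V₂/∂x − ∂V₁/∂y = -4*x*y - 4*z^2 + 3*z + 3
∇×V = (8*x*z - 3*x, -5, -4*x*y - 4*z^2 + 3*z + 3)
At (-1, -1, -1): (11, -5, -8).

(11, -5, -8)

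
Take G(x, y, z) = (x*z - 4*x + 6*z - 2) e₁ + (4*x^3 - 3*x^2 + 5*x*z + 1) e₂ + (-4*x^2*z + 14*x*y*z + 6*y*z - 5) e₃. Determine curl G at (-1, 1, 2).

(-11, -39, 28)

(∇×G)₁ = ∂G₃/∂y − ∂G₂/∂z = 14*x*z - 5*x + 6*z
(∇×G)₂ = ∂G₁/∂z − ∂G₃/∂x = 8*x*z + x - 14*y*z + 6
(∇×G)₃ = ∂G₂/∂x − ∂G₁/∂y = 12*x^2 - 6*x + 5*z
∇×G = (14*x*z - 5*x + 6*z, 8*x*z + x - 14*y*z + 6, 12*x^2 - 6*x + 5*z)
At (-1, 1, 2): (-11, -39, 28).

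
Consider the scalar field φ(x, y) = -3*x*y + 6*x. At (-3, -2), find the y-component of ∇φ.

(∇φ)_2 = ∂φ/∂y = -3*x
At (-3, -2): 9.

9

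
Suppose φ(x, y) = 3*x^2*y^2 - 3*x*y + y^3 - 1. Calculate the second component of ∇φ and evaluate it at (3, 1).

48

(∇φ)_2 = ∂φ/∂y = 6*x^2*y - 3*x + 3*y^2
At (3, 1): 48.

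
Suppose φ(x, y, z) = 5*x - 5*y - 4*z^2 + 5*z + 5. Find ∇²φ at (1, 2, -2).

-8

∂²φ/∂x² = 0
∂²φ/∂y² = 0
∂²φ/∂z² = -8
∇²φ = -8
At (1, 2, -2): -8.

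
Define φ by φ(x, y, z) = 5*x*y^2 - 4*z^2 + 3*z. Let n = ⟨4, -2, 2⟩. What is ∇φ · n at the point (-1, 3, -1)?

262

∂φ/∂x = 5*y^2
∂φ/∂y = 10*x*y
∂φ/∂z = -8*z + 3
∇φ at (-1, 3, -1) = (45, -30, 11)
∇φ · n = (45)(4) + (-30)(-2) + (11)(2) = 262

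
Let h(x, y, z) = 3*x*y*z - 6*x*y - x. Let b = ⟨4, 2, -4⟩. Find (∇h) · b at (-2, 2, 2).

44

∂h/∂x = 3*y*z - 6*y - 1
∂h/∂y = 3*x*z - 6*x
∂h/∂z = 3*x*y
∇h at (-2, 2, 2) = (-1, 0, -12)
∇h · b = (-1)(4) + (0)(2) + (-12)(-4) = 44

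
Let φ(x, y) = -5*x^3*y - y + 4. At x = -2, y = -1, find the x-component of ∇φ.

(∇φ)_1 = ∂φ/∂x = -15*x^2*y
At (-2, -1): 60.

60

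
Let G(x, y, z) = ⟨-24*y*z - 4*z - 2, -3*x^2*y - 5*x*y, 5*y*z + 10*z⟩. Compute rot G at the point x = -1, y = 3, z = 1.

(∇×G)₁ = ∂G₃/∂y − ∂G₂/∂z = 5*z
(∇×G)₂ = ∂G₁/∂z − ∂G₃/∂x = -24*y - 4
(∇×G)₃ = ∂G₂/∂x − ∂G₁/∂y = -6*x*y - 5*y + 24*z
∇×G = (5*z, -24*y - 4, -6*x*y - 5*y + 24*z)
At (-1, 3, 1): (5, -76, 27).

(5, -76, 27)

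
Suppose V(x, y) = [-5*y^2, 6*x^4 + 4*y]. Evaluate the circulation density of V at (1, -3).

∂V₂/∂x = 24*x^3
∂V₁/∂y = -10*y
Scalar curl = 24*x^3 + 10*y
At (1, -3): -6.

-6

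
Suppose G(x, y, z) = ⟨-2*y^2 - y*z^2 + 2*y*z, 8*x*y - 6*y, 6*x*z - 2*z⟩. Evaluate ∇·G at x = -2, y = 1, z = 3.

-36

∂G₁/∂x = 0
∂G₂/∂y = 8*x - 6
∂G₃/∂z = 6*x - 2
∇·G = 14*x - 8
At (-2, 1, 3): -36.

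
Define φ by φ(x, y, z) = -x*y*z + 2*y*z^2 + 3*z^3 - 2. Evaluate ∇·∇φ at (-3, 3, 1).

∂²φ/∂x² = 0
∂²φ/∂y² = 0
∂²φ/∂z² = 2*(2*y + 9*z)
∇²φ = 4*y + 18*z
At (-3, 3, 1): 30.

30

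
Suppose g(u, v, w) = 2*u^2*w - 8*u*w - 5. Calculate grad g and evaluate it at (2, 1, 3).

∂g/∂u = 4*u*w - 8*w
∂g/∂v = 0
∂g/∂w = 2*u^2 - 8*u
∇g = (4*u*w - 8*w, 0, 2*u^2 - 8*u)
At (2, 1, 3): (0, 0, -8).

(0, 0, -8)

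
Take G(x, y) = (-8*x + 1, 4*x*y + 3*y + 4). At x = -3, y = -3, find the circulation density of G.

-12

∂G₂/∂x = 4*y
∂G₁/∂y = 0
Scalar curl = 4*y
At (-3, -3): -12.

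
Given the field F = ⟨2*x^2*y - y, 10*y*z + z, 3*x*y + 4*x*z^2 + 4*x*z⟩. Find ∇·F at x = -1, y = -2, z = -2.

0

∂F₁/∂x = 4*x*y
∂F₂/∂y = 10*z
∂F₃/∂z = 8*x*z + 4*x
∇·F = 4*x*y + 8*x*z + 4*x + 10*z
At (-1, -2, -2): 0.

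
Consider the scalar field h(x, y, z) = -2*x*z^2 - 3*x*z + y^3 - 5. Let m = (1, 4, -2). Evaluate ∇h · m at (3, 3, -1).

∂h/∂x = -2*z^2 - 3*z
∂h/∂y = 3*y^2
∂h/∂z = -4*x*z - 3*x
∇h at (3, 3, -1) = (1, 27, 3)
∇h · m = (1)(1) + (27)(4) + (3)(-2) = 103

103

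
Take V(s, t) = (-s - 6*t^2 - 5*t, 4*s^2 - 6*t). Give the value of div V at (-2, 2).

∂V₁/∂s = -1
∂V₂/∂t = -6
∇·V = -7
At (-2, 2): -7.

-7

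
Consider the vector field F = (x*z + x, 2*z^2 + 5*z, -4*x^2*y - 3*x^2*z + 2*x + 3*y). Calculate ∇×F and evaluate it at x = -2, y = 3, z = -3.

(∇×F)₁ = ∂F₃/∂y − ∂F₂/∂z = -4*x^2 - 4*z - 2
(∇×F)₂ = ∂F₁/∂z − ∂F₃/∂x = 8*x*y + 6*x*z + x - 2
(∇×F)₃ = ∂F₂/∂x − ∂F₁/∂y = 0
∇×F = (-4*x^2 - 4*z - 2, 8*x*y + 6*x*z + x - 2, 0)
At (-2, 3, -3): (-6, -16, 0).

(-6, -16, 0)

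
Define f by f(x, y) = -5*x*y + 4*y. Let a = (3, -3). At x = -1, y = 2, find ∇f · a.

-57

∂f/∂x = -5*y
∂f/∂y = -5*x + 4
∇f at (-1, 2) = (-10, 9)
∇f · a = (-10)(3) + (9)(-3) = -57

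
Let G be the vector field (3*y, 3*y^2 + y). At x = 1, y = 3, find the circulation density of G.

∂G₂/∂x = 0
∂G₁/∂y = 3
Scalar curl = -3
At (1, 3): -3.

-3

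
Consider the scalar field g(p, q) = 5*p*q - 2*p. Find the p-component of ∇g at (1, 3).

(∇g)_1 = ∂g/∂p = 5*q - 2
At (1, 3): 13.

13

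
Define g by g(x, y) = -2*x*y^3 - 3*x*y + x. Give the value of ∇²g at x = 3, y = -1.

∂²g/∂x² = 0
∂²g/∂y² = -12*x*y
∇²g = -12*x*y
At (3, -1): 36.

36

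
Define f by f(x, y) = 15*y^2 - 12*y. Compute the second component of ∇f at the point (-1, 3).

(∇f)_2 = ∂f/∂y = 30*y - 12
At (-1, 3): 78.

78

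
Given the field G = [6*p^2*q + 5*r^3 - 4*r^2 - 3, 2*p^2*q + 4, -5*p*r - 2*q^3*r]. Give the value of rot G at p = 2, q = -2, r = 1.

(∇×G)₁ = ∂G₃/∂q − ∂G₂/∂r = -6*q^2*r
(∇×G)₂ = ∂G₁/∂r − ∂G₃/∂p = 15*r^2 - 3*r
(∇×G)₃ = ∂G₂/∂p − ∂G₁/∂q = -6*p^2 + 4*p*q
∇×G = (-6*q^2*r, 15*r^2 - 3*r, -6*p^2 + 4*p*q)
At (2, -2, 1): (-24, 12, -40).

(-24, 12, -40)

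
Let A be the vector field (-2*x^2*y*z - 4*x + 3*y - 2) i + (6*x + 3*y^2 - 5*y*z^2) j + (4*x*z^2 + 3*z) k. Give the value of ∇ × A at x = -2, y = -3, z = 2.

(∇×A)₁ = ∂A₃/∂y − ∂A₂/∂z = 10*y*z
(∇×A)₂ = ∂A₁/∂z − ∂A₃/∂x = -2*x^2*y - 4*z^2
(∇×A)₃ = ∂A₂/∂x − ∂A₁/∂y = 2*x^2*z + 3
∇×A = (10*y*z, -2*x^2*y - 4*z^2, 2*x^2*z + 3)
At (-2, -3, 2): (-60, 8, 19).

(-60, 8, 19)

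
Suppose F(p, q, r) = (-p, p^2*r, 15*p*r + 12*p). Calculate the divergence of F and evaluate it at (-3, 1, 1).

-46

∂F₁/∂p = -1
∂F₂/∂q = 0
∂F₃/∂r = 15*p
∇·F = 15*p - 1
At (-3, 1, 1): -46.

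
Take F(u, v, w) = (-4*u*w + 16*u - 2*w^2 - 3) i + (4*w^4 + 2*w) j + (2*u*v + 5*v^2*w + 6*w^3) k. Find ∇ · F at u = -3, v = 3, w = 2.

125

∂F₁/∂u = -4*w + 16
∂F₂/∂v = 0
∂F₃/∂w = 5*v^2 + 18*w^2
∇·F = 5*v^2 + 18*w^2 - 4*w + 16
At (-3, 3, 2): 125.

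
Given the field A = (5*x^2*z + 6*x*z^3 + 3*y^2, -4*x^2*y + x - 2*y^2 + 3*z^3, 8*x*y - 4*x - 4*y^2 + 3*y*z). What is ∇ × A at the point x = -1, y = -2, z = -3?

(-82, -137, -3)

(∇×A)₁ = ∂A₃/∂y − ∂A₂/∂z = 8*x - 8*y - 9*z^2 + 3*z
(∇×A)₂ = ∂A₁/∂z − ∂A₃/∂x = 5*x^2 + 18*x*z^2 - 8*y + 4
(∇×A)₃ = ∂A₂/∂x − ∂A₁/∂y = -8*x*y - 6*y + 1
∇×A = (8*x - 8*y - 9*z^2 + 3*z, 5*x^2 + 18*x*z^2 - 8*y + 4, -8*x*y - 6*y + 1)
At (-1, -2, -3): (-82, -137, -3).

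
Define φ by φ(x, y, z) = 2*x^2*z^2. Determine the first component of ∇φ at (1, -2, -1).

4

(∇φ)_1 = ∂φ/∂x = 4*x*z^2
At (1, -2, -1): 4.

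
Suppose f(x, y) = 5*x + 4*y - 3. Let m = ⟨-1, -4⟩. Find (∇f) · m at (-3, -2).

∂f/∂x = 5
∂f/∂y = 4
∇f at (-3, -2) = (5, 4)
∇f · m = (5)(-1) + (4)(-4) = -21

-21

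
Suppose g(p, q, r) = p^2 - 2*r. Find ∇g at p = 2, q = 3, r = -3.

(4, 0, -2)

∂g/∂p = 2*p
∂g/∂q = 0
∂g/∂r = -2
∇g = (2*p, 0, -2)
At (2, 3, -3): (4, 0, -2).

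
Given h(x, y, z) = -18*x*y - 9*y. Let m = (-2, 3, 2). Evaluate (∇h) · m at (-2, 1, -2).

117

∂h/∂x = -18*y
∂h/∂y = -18*x - 9
∂h/∂z = 0
∇h at (-2, 1, -2) = (-18, 27, 0)
∇h · m = (-18)(-2) + (27)(3) + (0)(2) = 117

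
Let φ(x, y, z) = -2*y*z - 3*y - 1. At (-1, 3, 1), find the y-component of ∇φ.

-5

(∇φ)_2 = ∂φ/∂y = -2*z - 3
At (-1, 3, 1): -5.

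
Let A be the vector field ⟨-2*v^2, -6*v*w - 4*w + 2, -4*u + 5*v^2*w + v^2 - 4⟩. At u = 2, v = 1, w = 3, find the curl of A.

(42, 4, 4)

(∇×A)₁ = ∂A₃/∂v − ∂A₂/∂w = 10*v*w + 8*v + 4
(∇×A)₂ = ∂A₁/∂w − ∂A₃/∂u = 4
(∇×A)₃ = ∂A₂/∂u − ∂A₁/∂v = 4*v
∇×A = (10*v*w + 8*v + 4, 4, 4*v)
At (2, 1, 3): (42, 4, 4).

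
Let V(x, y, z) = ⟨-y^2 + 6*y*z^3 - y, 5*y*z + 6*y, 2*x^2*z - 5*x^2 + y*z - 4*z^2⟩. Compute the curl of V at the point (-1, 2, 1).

(∇×V)₁ = ∂V₃/∂y − ∂V₂/∂z = -5*y + z
(∇×V)₂ = ∂V₁/∂z − ∂V₃/∂x = -4*x*z + 10*x + 18*y*z^2
(∇×V)₃ = ∂V₂/∂x − ∂V₁/∂y = 2*y - 6*z^3 + 1
∇×V = (-5*y + z, -4*x*z + 10*x + 18*y*z^2, 2*y - 6*z^3 + 1)
At (-1, 2, 1): (-9, 30, -1).

(-9, 30, -1)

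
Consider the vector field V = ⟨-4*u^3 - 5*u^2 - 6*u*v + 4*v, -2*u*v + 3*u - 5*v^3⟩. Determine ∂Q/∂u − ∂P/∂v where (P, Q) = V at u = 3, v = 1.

∂V₂/∂u = -2*v + 3
∂V₁/∂v = -6*u + 4
Scalar curl = 6*u - 2*v - 1
At (3, 1): 15.

15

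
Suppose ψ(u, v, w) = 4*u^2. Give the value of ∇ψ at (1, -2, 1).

(8, 0, 0)

∂ψ/∂u = 8*u
∂ψ/∂v = 0
∂ψ/∂w = 0
∇ψ = (8*u, 0, 0)
At (1, -2, 1): (8, 0, 0).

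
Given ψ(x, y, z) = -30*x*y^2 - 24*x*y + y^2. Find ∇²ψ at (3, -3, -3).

∂²ψ/∂x² = 0
∂²ψ/∂y² = 2*(-30*x + 1)
∂²ψ/∂z² = 0
∇²ψ = -60*x + 2
At (3, -3, -3): -178.

-178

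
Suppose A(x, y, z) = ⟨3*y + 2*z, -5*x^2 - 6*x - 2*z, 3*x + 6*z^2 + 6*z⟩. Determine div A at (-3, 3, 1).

∂A₁/∂x = 0
∂A₂/∂y = 0
∂A₃/∂z = 12*z + 6
∇·A = 12*z + 6
At (-3, 3, 1): 18.

18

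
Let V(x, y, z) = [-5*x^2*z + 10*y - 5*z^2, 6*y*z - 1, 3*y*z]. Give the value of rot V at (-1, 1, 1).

(∇×V)₁ = ∂V₃/∂y − ∂V₂/∂z = -6*y + 3*z
(∇×V)₂ = ∂V₁/∂z − ∂V₃/∂x = -5*x^2 - 10*z
(∇×V)₃ = ∂V₂/∂x − ∂V₁/∂y = -10
∇×V = (-6*y + 3*z, -5*x^2 - 10*z, -10)
At (-1, 1, 1): (-3, -15, -10).

(-3, -15, -10)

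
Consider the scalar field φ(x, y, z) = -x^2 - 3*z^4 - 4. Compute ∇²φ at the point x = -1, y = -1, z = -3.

-326

∂²φ/∂x² = -2
∂²φ/∂y² = 0
∂²φ/∂z² = -36*z^2
∇²φ = -36*z^2 - 2
At (-1, -1, -3): -326.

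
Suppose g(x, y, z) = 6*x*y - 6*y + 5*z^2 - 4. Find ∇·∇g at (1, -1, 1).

10

∂²g/∂x² = 0
∂²g/∂y² = 0
∂²g/∂z² = 10
∇²g = 10
At (1, -1, 1): 10.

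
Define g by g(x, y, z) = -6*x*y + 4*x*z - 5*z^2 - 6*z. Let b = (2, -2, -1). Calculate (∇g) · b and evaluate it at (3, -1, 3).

∂g/∂x = -6*y + 4*z
∂g/∂y = -6*x
∂g/∂z = 4*x - 10*z - 6
∇g at (3, -1, 3) = (18, -18, -24)
∇g · b = (18)(2) + (-18)(-2) + (-24)(-1) = 96

96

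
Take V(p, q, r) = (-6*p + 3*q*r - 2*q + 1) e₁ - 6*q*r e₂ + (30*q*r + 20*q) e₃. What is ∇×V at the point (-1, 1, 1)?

(56, 3, -1)

(∇×V)₁ = ∂V₃/∂q − ∂V₂/∂r = 6*q + 30*r + 20
(∇×V)₂ = ∂V₁/∂r − ∂V₃/∂p = 3*q
(∇×V)₃ = ∂V₂/∂p − ∂V₁/∂q = -3*r + 2
∇×V = (6*q + 30*r + 20, 3*q, -3*r + 2)
At (-1, 1, 1): (56, 3, -1).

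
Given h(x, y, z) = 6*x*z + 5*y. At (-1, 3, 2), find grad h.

∂h/∂x = 6*z
∂h/∂y = 5
∂h/∂z = 6*x
∇h = (6*z, 5, 6*x)
At (-1, 3, 2): (12, 5, -6).

(12, 5, -6)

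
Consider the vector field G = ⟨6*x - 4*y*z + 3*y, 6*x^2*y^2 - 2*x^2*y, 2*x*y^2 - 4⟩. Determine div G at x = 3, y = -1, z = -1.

∂G₁/∂x = 6
∂G₂/∂y = 12*x^2*y - 2*x^2
∂G₃/∂z = 0
∇·G = 12*x^2*y - 2*x^2 + 6
At (3, -1, -1): -120.

-120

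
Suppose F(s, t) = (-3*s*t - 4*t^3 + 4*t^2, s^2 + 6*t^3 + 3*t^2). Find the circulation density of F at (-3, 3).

∂F₂/∂s = 2*s
∂F₁/∂t = -3*s - 12*t^2 + 8*t
Scalar curl = 5*s + 12*t^2 - 8*t
At (-3, 3): 69.

69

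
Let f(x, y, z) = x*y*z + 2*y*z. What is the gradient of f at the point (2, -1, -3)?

∂f/∂x = y*z
∂f/∂y = x*z + 2*z
∂f/∂z = x*y + 2*y
∇f = (y*z, x*z + 2*z, x*y + 2*y)
At (2, -1, -3): (3, -12, -4).

(3, -12, -4)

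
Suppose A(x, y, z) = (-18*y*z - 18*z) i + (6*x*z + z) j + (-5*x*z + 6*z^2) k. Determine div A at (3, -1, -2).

-39

∂A₁/∂x = 0
∂A₂/∂y = 0
∂A₃/∂z = -5*x + 12*z
∇·A = -5*x + 12*z
At (3, -1, -2): -39.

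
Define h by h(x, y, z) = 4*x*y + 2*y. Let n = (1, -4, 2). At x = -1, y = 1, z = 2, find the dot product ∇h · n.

∂h/∂x = 4*y
∂h/∂y = 4*x + 2
∂h/∂z = 0
∇h at (-1, 1, 2) = (4, -2, 0)
∇h · n = (4)(1) + (-2)(-4) + (0)(2) = 12

12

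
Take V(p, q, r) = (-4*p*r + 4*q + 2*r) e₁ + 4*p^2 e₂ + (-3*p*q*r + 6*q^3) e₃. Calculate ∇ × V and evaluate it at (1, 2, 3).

(∇×V)₁ = ∂V₃/∂q − ∂V₂/∂r = -3*p*r + 18*q^2
(∇×V)₂ = ∂V₁/∂r − ∂V₃/∂p = -4*p + 3*q*r + 2
(∇×V)₃ = ∂V₂/∂p − ∂V₁/∂q = 8*p - 4
∇×V = (-3*p*r + 18*q^2, -4*p + 3*q*r + 2, 8*p - 4)
At (1, 2, 3): (63, 16, 4).

(63, 16, 4)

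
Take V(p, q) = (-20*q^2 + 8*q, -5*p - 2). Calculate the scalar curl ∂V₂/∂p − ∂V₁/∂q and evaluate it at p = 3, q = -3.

∂V₂/∂p = -5
∂V₁/∂q = -40*q + 8
Scalar curl = 40*q - 13
At (3, -3): -133.

-133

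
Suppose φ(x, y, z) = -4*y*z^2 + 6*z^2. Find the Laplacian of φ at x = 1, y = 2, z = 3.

∂²φ/∂x² = 0
∂²φ/∂y² = 0
∂²φ/∂z² = 4*(-2*y + 3)
∇²φ = -8*y + 12
At (1, 2, 3): -4.

-4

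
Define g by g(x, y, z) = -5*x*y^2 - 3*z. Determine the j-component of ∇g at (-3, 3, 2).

90

(∇g)_2 = ∂g/∂y = -10*x*y
At (-3, 3, 2): 90.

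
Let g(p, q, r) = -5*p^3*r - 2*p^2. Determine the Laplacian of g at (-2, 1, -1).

-64

∂²g/∂p² = -2*(15*p*r + 2)
∂²g/∂q² = 0
∂²g/∂r² = 0
∇²g = -30*p*r - 4
At (-2, 1, -1): -64.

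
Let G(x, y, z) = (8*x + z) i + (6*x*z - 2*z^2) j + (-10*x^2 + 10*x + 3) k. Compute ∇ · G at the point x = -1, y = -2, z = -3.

∂G₁/∂x = 8
∂G₂/∂y = 0
∂G₃/∂z = 0
∇·G = 8
At (-1, -2, -3): 8.

8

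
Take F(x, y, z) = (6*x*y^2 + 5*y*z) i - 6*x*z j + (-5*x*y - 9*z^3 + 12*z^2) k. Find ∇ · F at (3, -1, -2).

∂F₁/∂x = 6*y^2
∂F₂/∂y = 0
∂F₃/∂z = -27*z^2 + 24*z
∇·F = 6*y^2 - 27*z^2 + 24*z
At (3, -1, -2): -150.

-150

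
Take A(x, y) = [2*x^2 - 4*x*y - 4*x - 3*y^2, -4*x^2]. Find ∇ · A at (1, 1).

∂A₁/∂x = 4*x - 4*y - 4
∂A₂/∂y = 0
∇·A = 4*x - 4*y - 4
At (1, 1): -4.

-4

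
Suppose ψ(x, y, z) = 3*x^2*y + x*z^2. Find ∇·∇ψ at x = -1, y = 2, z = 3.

∂²ψ/∂x² = 6*y
∂²ψ/∂y² = 0
∂²ψ/∂z² = 2*x
∇²ψ = 2*x + 6*y
At (-1, 2, 3): 10.

10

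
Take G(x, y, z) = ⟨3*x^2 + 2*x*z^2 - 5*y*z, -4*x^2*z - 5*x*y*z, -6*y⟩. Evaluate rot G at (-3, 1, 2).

(15, -29, 48)

(∇×G)₁ = ∂G₃/∂y − ∂G₂/∂z = 4*x^2 + 5*x*y - 6
(∇×G)₂ = ∂G₁/∂z − ∂G₃/∂x = 4*x*z - 5*y
(∇×G)₃ = ∂G₂/∂x − ∂G₁/∂y = -8*x*z - 5*y*z + 5*z
∇×G = (4*x^2 + 5*x*y - 6, 4*x*z - 5*y, -8*x*z - 5*y*z + 5*z)
At (-3, 1, 2): (15, -29, 48).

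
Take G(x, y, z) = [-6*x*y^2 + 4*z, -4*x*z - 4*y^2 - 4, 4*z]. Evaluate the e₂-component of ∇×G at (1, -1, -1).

(∇×G)_2 = ∂G₁/∂z − ∂G₃/∂x
= 4 − (0)
= 4
At (1, -1, -1): 4.

4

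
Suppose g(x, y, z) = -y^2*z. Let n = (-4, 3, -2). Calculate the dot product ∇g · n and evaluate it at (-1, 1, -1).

∂g/∂x = 0
∂g/∂y = -2*y*z
∂g/∂z = -y^2
∇g at (-1, 1, -1) = (0, 2, -1)
∇g · n = (0)(-4) + (2)(3) + (-1)(-2) = 8

8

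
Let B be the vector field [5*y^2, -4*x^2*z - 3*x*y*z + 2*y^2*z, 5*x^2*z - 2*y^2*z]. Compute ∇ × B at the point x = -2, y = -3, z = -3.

(-20, -60, -45)

(∇×B)₁ = ∂B₃/∂y − ∂B₂/∂z = 4*x^2 + 3*x*y - 2*y^2 - 4*y*z
(∇×B)₂ = ∂B₁/∂z − ∂B₃/∂x = -10*x*z
(∇×B)₃ = ∂B₂/∂x − ∂B₁/∂y = -8*x*z - 3*y*z - 10*y
∇×B = (4*x^2 + 3*x*y - 2*y^2 - 4*y*z, -10*x*z, -8*x*z - 3*y*z - 10*y)
At (-2, -3, -3): (-20, -60, -45).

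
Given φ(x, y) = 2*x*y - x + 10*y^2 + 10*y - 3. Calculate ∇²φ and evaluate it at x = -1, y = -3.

20

∂²φ/∂x² = 0
∂²φ/∂y² = 20
∇²φ = 20
At (-1, -3): 20.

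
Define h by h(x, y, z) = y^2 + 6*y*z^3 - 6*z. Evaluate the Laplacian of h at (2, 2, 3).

218

∂²h/∂x² = 0
∂²h/∂y² = 2
∂²h/∂z² = 36*y*z
∇²h = 36*y*z + 2
At (2, 2, 3): 218.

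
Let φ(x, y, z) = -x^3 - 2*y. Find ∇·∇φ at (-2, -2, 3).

12

∂²φ/∂x² = -6*x
∂²φ/∂y² = 0
∂²φ/∂z² = 0
∇²φ = -6*x
At (-2, -2, 3): 12.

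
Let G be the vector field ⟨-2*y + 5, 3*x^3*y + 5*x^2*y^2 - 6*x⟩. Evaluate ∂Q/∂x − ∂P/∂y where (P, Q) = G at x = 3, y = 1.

107

∂G₂/∂x = 9*x^2*y + 10*x*y^2 - 6
∂G₁/∂y = -2
Scalar curl = 9*x^2*y + 10*x*y^2 - 4
At (3, 1): 107.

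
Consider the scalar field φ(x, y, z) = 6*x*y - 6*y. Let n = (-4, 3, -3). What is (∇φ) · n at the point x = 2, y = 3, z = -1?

-54

∂φ/∂x = 6*y
∂φ/∂y = 6*x - 6
∂φ/∂z = 0
∇φ at (2, 3, -1) = (18, 6, 0)
∇φ · n = (18)(-4) + (6)(3) + (0)(-3) = -54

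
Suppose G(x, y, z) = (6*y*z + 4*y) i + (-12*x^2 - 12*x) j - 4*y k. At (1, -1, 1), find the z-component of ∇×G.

(∇×G)_3 = ∂G₂/∂x − ∂G₁/∂y
= -24*x - 12 − (6*z + 4)
= -24*x - 6*z - 16
At (1, -1, 1): -46.

-46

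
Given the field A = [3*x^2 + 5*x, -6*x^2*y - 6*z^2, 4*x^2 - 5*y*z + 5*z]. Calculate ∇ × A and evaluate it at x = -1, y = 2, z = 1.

(∇×A)₁ = ∂A₃/∂y − ∂A₂/∂z = 7*z
(∇×A)₂ = ∂A₁/∂z − ∂A₃/∂x = -8*x
(∇×A)₃ = ∂A₂/∂x − ∂A₁/∂y = -12*x*y
∇×A = (7*z, -8*x, -12*x*y)
At (-1, 2, 1): (7, 8, 24).

(7, 8, 24)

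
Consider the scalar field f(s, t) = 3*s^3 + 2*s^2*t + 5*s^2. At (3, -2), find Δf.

56

∂²f/∂s² = 2*(9*s + 2*t + 5)
∂²f/∂t² = 0
∇²f = 18*s + 4*t + 10
At (3, -2): 56.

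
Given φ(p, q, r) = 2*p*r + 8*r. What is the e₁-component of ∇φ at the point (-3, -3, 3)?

(∇φ)_1 = ∂φ/∂p = 2*r
At (-3, -3, 3): 6.

6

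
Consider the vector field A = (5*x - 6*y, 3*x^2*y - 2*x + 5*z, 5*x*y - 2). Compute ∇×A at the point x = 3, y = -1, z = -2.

(10, 5, -14)

(∇×A)₁ = ∂A₃/∂y − ∂A₂/∂z = 5*x - 5
(∇×A)₂ = ∂A₁/∂z − ∂A₃/∂x = -5*y
(∇×A)₃ = ∂A₂/∂x − ∂A₁/∂y = 6*x*y + 4
∇×A = (5*x - 5, -5*y, 6*x*y + 4)
At (3, -1, -2): (10, 5, -14).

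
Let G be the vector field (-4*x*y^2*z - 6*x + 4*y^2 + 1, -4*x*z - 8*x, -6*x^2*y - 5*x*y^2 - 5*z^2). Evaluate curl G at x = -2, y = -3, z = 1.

(-92, 189, 60)

(∇×G)₁ = ∂G₃/∂y − ∂G₂/∂z = -6*x^2 - 10*x*y + 4*x
(∇×G)₂ = ∂G₁/∂z − ∂G₃/∂x = -4*x*y^2 + 12*x*y + 5*y^2
(∇×G)₃ = ∂G₂/∂x − ∂G₁/∂y = 8*x*y*z - 8*y - 4*z - 8
∇×G = (-6*x^2 - 10*x*y + 4*x, -4*x*y^2 + 12*x*y + 5*y^2, 8*x*y*z - 8*y - 4*z - 8)
At (-2, -3, 1): (-92, 189, 60).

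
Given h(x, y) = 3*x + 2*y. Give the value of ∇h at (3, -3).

∂h/∂x = 3
∂h/∂y = 2
∇h = (3, 2)
At (3, -3): (3, 2).

(3, 2)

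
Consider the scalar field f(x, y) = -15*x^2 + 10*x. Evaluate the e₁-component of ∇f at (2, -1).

-50

(∇f)_1 = ∂f/∂x = -30*x + 10
At (2, -1): -50.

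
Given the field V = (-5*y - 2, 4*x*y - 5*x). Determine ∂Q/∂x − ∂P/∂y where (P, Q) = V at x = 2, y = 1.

4

∂V₂/∂x = 4*y - 5
∂V₁/∂y = -5
Scalar curl = 4*y
At (2, 1): 4.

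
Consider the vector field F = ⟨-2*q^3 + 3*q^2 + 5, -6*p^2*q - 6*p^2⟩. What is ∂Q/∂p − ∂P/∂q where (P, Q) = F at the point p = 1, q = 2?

-24

∂F₂/∂p = -12*p*q - 12*p
∂F₁/∂q = -6*q^2 + 6*q
Scalar curl = -12*p*q - 12*p + 6*q^2 - 6*q
At (1, 2): -24.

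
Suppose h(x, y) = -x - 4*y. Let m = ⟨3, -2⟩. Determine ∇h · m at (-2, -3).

∂h/∂x = -1
∂h/∂y = -4
∇h at (-2, -3) = (-1, -4)
∇h · m = (-1)(3) + (-4)(-2) = 5

5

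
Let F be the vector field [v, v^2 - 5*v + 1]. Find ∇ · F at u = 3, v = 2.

-1

∂F₁/∂u = 0
∂F₂/∂v = 2*v - 5
∇·F = 2*v - 5
At (3, 2): -1.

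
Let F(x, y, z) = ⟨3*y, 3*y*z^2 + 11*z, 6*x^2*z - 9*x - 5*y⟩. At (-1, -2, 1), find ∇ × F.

(-4, 21, -3)

(∇×F)₁ = ∂F₃/∂y − ∂F₂/∂z = -6*y*z - 16
(∇×F)₂ = ∂F₁/∂z − ∂F₃/∂x = -12*x*z + 9
(∇×F)₃ = ∂F₂/∂x − ∂F₁/∂y = -3
∇×F = (-6*y*z - 16, -12*x*z + 9, -3)
At (-1, -2, 1): (-4, 21, -3).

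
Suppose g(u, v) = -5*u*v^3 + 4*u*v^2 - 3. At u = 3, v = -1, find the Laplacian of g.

∂²g/∂u² = 0
∂²g/∂v² = 2*u*(-15*v + 4)
∇²g = -30*u*v + 8*u
At (3, -1): 114.

114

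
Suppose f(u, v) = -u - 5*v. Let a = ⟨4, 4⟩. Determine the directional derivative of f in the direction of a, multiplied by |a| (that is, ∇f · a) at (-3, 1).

-24

∂f/∂u = -1
∂f/∂v = -5
∇f at (-3, 1) = (-1, -5)
∇f · a = (-1)(4) + (-5)(4) = -24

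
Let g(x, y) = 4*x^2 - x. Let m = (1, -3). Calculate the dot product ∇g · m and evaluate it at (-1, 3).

-9

∂g/∂x = 8*x - 1
∂g/∂y = 0
∇g at (-1, 3) = (-9, 0)
∇g · m = (-9)(1) + (0)(-3) = -9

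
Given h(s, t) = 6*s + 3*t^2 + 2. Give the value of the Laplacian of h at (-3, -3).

6

∂²h/∂s² = 0
∂²h/∂t² = 6
∇²h = 6
At (-3, -3): 6.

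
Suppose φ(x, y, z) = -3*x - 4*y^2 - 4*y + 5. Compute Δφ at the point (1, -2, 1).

∂²φ/∂x² = 0
∂²φ/∂y² = -8
∂²φ/∂z² = 0
∇²φ = -8
At (1, -2, 1): -8.

-8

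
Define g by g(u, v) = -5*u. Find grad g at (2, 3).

∂g/∂u = -5
∂g/∂v = 0
∇g = (-5, 0)
At (2, 3): (-5, 0).

(-5, 0)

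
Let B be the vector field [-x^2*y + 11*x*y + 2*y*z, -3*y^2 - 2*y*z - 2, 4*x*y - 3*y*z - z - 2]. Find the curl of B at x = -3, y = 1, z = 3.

(∇×B)₁ = ∂B₃/∂y − ∂B₂/∂z = 4*x + 2*y - 3*z
(∇×B)₂ = ∂B₁/∂z − ∂B₃/∂x = -2*y
(∇×B)₃ = ∂B₂/∂x − ∂B₁/∂y = x^2 - 11*x - 2*z
∇×B = (4*x + 2*y - 3*z, -2*y, x^2 - 11*x - 2*z)
At (-3, 1, 3): (-19, -2, 36).

(-19, -2, 36)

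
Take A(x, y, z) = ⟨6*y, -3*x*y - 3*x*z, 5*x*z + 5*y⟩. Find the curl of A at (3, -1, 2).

(14, -10, -9)

(∇×A)₁ = ∂A₃/∂y − ∂A₂/∂z = 3*x + 5
(∇×A)₂ = ∂A₁/∂z − ∂A₃/∂x = -5*z
(∇×A)₃ = ∂A₂/∂x − ∂A₁/∂y = -3*y - 3*z - 6
∇×A = (3*x + 5, -5*z, -3*y - 3*z - 6)
At (3, -1, 2): (14, -10, -9).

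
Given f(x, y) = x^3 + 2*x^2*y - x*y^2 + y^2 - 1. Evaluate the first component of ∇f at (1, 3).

6

(∇f)_1 = ∂f/∂x = 3*x^2 + 4*x*y - y^2
At (1, 3): 6.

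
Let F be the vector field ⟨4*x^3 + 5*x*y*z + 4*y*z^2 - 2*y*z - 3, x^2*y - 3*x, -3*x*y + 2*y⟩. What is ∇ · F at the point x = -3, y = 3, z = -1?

∂F₁/∂x = 12*x^2 + 5*y*z
∂F₂/∂y = x^2
∂F₃/∂z = 0
∇·F = 13*x^2 + 5*y*z
At (-3, 3, -1): 102.

102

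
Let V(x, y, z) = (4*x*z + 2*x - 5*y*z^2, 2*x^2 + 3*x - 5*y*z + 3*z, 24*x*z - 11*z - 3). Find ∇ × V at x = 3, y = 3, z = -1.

(∇×V)₁ = ∂V₃/∂y − ∂V₂/∂z = 5*y - 3
(∇×V)₂ = ∂V₁/∂z − ∂V₃/∂x = 4*x - 10*y*z - 24*z
(∇×V)₃ = ∂V₂/∂x − ∂V₁/∂y = 4*x + 5*z^2 + 3
∇×V = (5*y - 3, 4*x - 10*y*z - 24*z, 4*x + 5*z^2 + 3)
At (3, 3, -1): (12, 66, 20).

(12, 66, 20)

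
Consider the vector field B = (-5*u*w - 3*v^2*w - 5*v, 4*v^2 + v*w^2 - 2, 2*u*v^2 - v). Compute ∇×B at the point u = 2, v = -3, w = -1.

(∇×B)₁ = ∂B₃/∂v − ∂B₂/∂w = 4*u*v - 2*v*w - 1
(∇×B)₂ = ∂B₁/∂w − ∂B₃/∂u = -5*u - 5*v^2
(∇×B)₃ = ∂B₂/∂u − ∂B₁/∂v = 6*v*w + 5
∇×B = (4*u*v - 2*v*w - 1, -5*u - 5*v^2, 6*v*w + 5)
At (2, -3, -1): (-31, -55, 23).

(-31, -55, 23)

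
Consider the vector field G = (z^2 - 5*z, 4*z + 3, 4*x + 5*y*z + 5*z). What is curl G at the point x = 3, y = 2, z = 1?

(∇×G)₁ = ∂G₃/∂y − ∂G₂/∂z = 5*z - 4
(∇×G)₂ = ∂G₁/∂z − ∂G₃/∂x = 2*z - 9
(∇×G)₃ = ∂G₂/∂x − ∂G₁/∂y = 0
∇×G = (5*z - 4, 2*z - 9, 0)
At (3, 2, 1): (1, -7, 0).

(1, -7, 0)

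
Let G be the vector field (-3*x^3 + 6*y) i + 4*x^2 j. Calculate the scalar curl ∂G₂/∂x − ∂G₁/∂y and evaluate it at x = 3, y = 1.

18

∂G₂/∂x = 8*x
∂G₁/∂y = 6
Scalar curl = 8*x - 6
At (3, 1): 18.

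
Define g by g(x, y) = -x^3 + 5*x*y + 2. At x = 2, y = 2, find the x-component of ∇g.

(∇g)_1 = ∂g/∂x = -3*x^2 + 5*y
At (2, 2): -2.

-2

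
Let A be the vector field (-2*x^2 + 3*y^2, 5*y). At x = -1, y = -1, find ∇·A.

9

∂A₁/∂x = -4*x
∂A₂/∂y = 5
∇·A = -4*x + 5
At (-1, -1): 9.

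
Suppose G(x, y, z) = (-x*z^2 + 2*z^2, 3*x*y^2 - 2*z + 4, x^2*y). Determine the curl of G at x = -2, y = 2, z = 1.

(6, 16, 12)

(∇×G)₁ = ∂G₃/∂y − ∂G₂/∂z = x^2 + 2
(∇×G)₂ = ∂G₁/∂z − ∂G₃/∂x = -2*x*y - 2*x*z + 4*z
(∇×G)₃ = ∂G₂/∂x − ∂G₁/∂y = 3*y^2
∇×G = (x^2 + 2, -2*x*y - 2*x*z + 4*z, 3*y^2)
At (-2, 2, 1): (6, 16, 12).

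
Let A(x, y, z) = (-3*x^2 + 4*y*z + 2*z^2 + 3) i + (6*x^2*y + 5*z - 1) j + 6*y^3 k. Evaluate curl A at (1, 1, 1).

(∇×A)₁ = ∂A₃/∂y − ∂A₂/∂z = 18*y^2 - 5
(∇×A)₂ = ∂A₁/∂z − ∂A₃/∂x = 4*y + 4*z
(∇×A)₃ = ∂A₂/∂x − ∂A₁/∂y = 12*x*y - 4*z
∇×A = (18*y^2 - 5, 4*y + 4*z, 12*x*y - 4*z)
At (1, 1, 1): (13, 8, 8).

(13, 8, 8)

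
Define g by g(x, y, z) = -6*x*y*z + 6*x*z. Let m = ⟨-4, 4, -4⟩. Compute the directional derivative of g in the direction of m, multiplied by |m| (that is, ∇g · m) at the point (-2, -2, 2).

96

∂g/∂x = -6*y*z + 6*z
∂g/∂y = -6*x*z
∂g/∂z = -6*x*y + 6*x
∇g at (-2, -2, 2) = (36, 24, -36)
∇g · m = (36)(-4) + (24)(4) + (-36)(-4) = 96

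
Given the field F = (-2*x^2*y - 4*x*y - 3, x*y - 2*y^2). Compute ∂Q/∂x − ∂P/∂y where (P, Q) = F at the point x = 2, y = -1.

15

∂F₂/∂x = y
∂F₁/∂y = -2*x^2 - 4*x
Scalar curl = 2*x^2 + 4*x + y
At (2, -1): 15.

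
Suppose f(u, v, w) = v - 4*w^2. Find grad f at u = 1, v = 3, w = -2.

∂f/∂u = 0
∂f/∂v = 1
∂f/∂w = -8*w
∇f = (0, 1, -8*w)
At (1, 3, -2): (0, 1, 16).

(0, 1, 16)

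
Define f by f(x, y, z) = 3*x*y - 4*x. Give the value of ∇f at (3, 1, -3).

(-1, 9, 0)

∂f/∂x = 3*y - 4
∂f/∂y = 3*x
∂f/∂z = 0
∇f = (3*y - 4, 3*x, 0)
At (3, 1, -3): (-1, 9, 0).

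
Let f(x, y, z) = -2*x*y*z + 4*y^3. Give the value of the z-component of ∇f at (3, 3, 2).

(∇f)_3 = ∂f/∂z = -2*x*y
At (3, 3, 2): -18.

-18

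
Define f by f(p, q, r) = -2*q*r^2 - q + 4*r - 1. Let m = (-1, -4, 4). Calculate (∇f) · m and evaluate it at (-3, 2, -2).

∂f/∂p = 0
∂f/∂q = -2*r^2 - 1
∂f/∂r = -4*q*r + 4
∇f at (-3, 2, -2) = (0, -9, 20)
∇f · m = (0)(-1) + (-9)(-4) + (20)(4) = 116

116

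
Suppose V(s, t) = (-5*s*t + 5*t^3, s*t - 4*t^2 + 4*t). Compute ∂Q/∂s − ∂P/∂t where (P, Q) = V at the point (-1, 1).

∂V₂/∂s = t
∂V₁/∂t = -5*s + 15*t^2
Scalar curl = 5*s - 15*t^2 + t
At (-1, 1): -19.

-19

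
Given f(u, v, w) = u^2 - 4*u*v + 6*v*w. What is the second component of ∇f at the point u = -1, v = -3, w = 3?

(∇f)_2 = ∂f/∂v = -4*u + 6*w
At (-1, -3, 3): 22.

22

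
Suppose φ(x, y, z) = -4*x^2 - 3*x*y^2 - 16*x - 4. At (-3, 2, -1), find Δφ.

10

∂²φ/∂x² = -8
∂²φ/∂y² = -6*x
∂²φ/∂z² = 0
∇²φ = -6*x - 8
At (-3, 2, -1): 10.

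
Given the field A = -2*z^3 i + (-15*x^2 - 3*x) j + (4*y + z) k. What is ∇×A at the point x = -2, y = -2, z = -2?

(∇×A)₁ = ∂A₃/∂y − ∂A₂/∂z = 4
(∇×A)₂ = ∂A₁/∂z − ∂A₃/∂x = -6*z^2
(∇×A)₃ = ∂A₂/∂x − ∂A₁/∂y = -30*x - 3
∇×A = (4, -6*z^2, -30*x - 3)
At (-2, -2, -2): (4, -24, 57).

(4, -24, 57)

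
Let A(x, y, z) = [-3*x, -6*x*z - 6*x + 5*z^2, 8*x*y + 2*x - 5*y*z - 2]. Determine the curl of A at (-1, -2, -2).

(16, 14, 6)

(∇×A)₁ = ∂A₃/∂y − ∂A₂/∂z = 14*x - 15*z
(∇×A)₂ = ∂A₁/∂z − ∂A₃/∂x = -8*y - 2
(∇×A)₃ = ∂A₂/∂x − ∂A₁/∂y = -6*z - 6
∇×A = (14*x - 15*z, -8*y - 2, -6*z - 6)
At (-1, -2, -2): (16, 14, 6).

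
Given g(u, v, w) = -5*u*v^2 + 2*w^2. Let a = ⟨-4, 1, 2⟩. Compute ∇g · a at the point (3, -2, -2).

124

∂g/∂u = -5*v^2
∂g/∂v = -10*u*v
∂g/∂w = 4*w
∇g at (3, -2, -2) = (-20, 60, -8)
∇g · a = (-20)(-4) + (60)(1) + (-8)(2) = 124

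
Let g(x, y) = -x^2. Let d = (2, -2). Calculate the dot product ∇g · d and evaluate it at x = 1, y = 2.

-4

∂g/∂x = -2*x
∂g/∂y = 0
∇g at (1, 2) = (-2, 0)
∇g · d = (-2)(2) + (0)(-2) = -4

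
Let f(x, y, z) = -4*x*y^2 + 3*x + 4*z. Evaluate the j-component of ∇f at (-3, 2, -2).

48

(∇f)_2 = ∂f/∂y = -8*x*y
At (-3, 2, -2): 48.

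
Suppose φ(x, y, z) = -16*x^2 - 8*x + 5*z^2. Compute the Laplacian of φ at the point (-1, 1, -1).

-22

∂²φ/∂x² = -32
∂²φ/∂y² = 0
∂²φ/∂z² = 10
∇²φ = -22
At (-1, 1, -1): -22.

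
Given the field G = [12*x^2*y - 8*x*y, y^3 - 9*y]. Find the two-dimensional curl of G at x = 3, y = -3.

∂G₂/∂x = 0
∂G₁/∂y = 12*x^2 - 8*x
Scalar curl = -12*x^2 + 8*x
At (3, -3): -84.

-84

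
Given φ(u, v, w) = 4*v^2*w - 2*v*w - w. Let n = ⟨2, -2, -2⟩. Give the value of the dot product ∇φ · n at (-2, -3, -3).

∂φ/∂u = 0
∂φ/∂v = 8*v*w - 2*w
∂φ/∂w = 4*v^2 - 2*v - 1
∇φ at (-2, -3, -3) = (0, 78, 41)
∇φ · n = (0)(2) + (78)(-2) + (41)(-2) = -238

-238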